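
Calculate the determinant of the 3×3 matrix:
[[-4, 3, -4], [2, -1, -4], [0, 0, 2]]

Expansion along first row:
det = -4·det([[-1,-4],[0,2]]) - 3·det([[2,-4],[0,2]]) + -4·det([[2,-1],[0,0]])
    = -4·(-1·2 - -4·0) - 3·(2·2 - -4·0) + -4·(2·0 - -1·0)
    = -4·-2 - 3·4 + -4·0
    = 8 + -12 + 0 = -4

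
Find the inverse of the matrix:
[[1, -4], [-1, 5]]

For [[a,b],[c,d]], inverse = (1/det)·[[d,-b],[-c,a]]
det = (1)(5) - (-4)(-1) = 5 - 4 = 1
Inverse = [[5, 4], [1, 1]]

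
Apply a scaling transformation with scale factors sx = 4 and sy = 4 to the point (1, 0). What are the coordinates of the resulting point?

Scaling matrix:
[[4, 0], [0, 4]]
Result: (1 × 4, 0 × 4) = (4, 0)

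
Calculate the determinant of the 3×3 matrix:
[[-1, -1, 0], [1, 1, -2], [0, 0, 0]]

Expansion along first row:
det = -1·det([[1,-2],[0,0]]) - -1·det([[1,-2],[0,0]]) + 0·det([[1,1],[0,0]])
    = -1·(1·0 - -2·0) - -1·(1·0 - -2·0) + 0·(1·0 - 1·0)
    = -1·0 - -1·0 + 0·0
    = 0 + 0 + 0 = 0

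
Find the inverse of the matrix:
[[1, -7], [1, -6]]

For [[a,b],[c,d]], inverse = (1/det)·[[d,-b],[-c,a]]
det = (1)(-6) - (-7)(1) = -6 - -7 = 1
Inverse = [[-6, 7], [-1, 1]]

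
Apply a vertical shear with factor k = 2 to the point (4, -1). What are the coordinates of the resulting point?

Shear matrix for vertical shear with factor k = 2:
[[1, 0], [2, 1]]
Result: (4, -1) → (4, 7)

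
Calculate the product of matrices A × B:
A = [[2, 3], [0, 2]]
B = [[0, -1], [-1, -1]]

Matrix multiplication:
C[0][0] = 2×0 + 3×-1 = -3
C[0][1] = 2×-1 + 3×-1 = -5
C[1][0] = 0×0 + 2×-1 = -2
C[1][1] = 0×-1 + 2×-1 = -2
Result: [[-3, -5], [-2, -2]]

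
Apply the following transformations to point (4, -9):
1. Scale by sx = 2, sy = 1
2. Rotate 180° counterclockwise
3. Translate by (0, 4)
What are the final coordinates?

Step 1: Scale → (8, -9)
Step 2: Rotate 180° → (-8, 9)
Step 3: Translate → (-8, 13)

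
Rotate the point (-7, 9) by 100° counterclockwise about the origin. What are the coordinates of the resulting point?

Rotation matrix for 100°: [[cos 100°, -sin 100°], [sin 100°, cos 100°]] ≈ [[-0.173648, -0.984808], [0.984808, -0.173648]]
[[-0.173648, -0.984808], [0.984808, -0.173648]] × [-7, 9]ᵀ ≈ [-7.6477, -8.4565]ᵀ
Result: (-7.6477, -8.4565)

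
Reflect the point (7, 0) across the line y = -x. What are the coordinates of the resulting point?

Reflection across line y = -x: (7, 0) → (0, -7)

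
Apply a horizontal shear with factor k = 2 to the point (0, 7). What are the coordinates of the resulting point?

Shear matrix for horizontal shear with factor k = 2:
[[1, 2], [0, 1]]
Result: (0, 7) → (14, 7)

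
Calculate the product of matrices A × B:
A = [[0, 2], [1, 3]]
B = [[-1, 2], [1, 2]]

Matrix multiplication:
C[0][0] = 0×-1 + 2×1 = 2
C[0][1] = 0×2 + 2×2 = 4
C[1][0] = 1×-1 + 3×1 = 2
C[1][1] = 1×2 + 3×2 = 8
Result: [[2, 4], [2, 8]]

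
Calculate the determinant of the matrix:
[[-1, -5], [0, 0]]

For a 2×2 matrix [[a, b], [c, d]], det = ad - bc
det = (-1)(0) - (-5)(0) = 0 - 0 = 0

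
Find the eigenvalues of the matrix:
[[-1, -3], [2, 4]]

Characteristic equation: det(A - λI) = 0
λ² - (trace)λ + (det) = 0
trace = -1 + 4 = 3, det = (-1)(4) - (-3)(2) = 2
λ² - (3)λ + (2) = 0
λ = (3 ± √((3)² - 4·(2))) / 2 = (3 ± √1) / 2
Solving: λ = 1, 2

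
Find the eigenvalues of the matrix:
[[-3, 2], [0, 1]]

Characteristic equation: det(A - λI) = 0
λ² - (trace)λ + (det) = 0
trace = -3 + 1 = -2, det = (-3)(1) - (2)(0) = -3
λ² - (-2)λ + (-3) = 0
λ = (-2 ± √((-2)² - 4·(-3))) / 2 = (-2 ± √16) / 2
Solving: λ = -3, 1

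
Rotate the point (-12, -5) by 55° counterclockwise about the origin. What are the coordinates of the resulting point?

Rotation matrix for 55°: [[cos 55°, -sin 55°], [sin 55°, cos 55°]] ≈ [[0.573576, -0.819152], [0.819152, 0.573576]]
[[0.573576, -0.819152], [0.819152, 0.573576]] × [-12, -5]ᵀ ≈ [-2.7872, -12.6977]ᵀ
Result: (-2.7872, -12.6977)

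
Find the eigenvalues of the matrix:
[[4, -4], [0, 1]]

Characteristic equation: det(A - λI) = 0
λ² - (trace)λ + (det) = 0
trace = 4 + 1 = 5, det = (4)(1) - (-4)(0) = 4
λ² - (5)λ + (4) = 0
λ = (5 ± √((5)² - 4·(4))) / 2 = (5 ± √9) / 2
Solving: λ = 1, 4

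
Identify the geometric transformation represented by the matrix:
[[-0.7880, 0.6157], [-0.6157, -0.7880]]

This matrix represents: rotation by 218° counterclockwise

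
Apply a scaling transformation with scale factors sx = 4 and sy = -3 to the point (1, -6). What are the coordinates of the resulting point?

Scaling matrix:
[[4, 0], [0, -3]]
Result: (1 × 4, -6 × -3) = (4, 18)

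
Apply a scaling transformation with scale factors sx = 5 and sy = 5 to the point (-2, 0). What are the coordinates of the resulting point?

Scaling matrix:
[[5, 0], [0, 5]]
Result: (-2 × 5, 0 × 5) = (-10, 0)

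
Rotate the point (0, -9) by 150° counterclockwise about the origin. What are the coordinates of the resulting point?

Rotation matrix for 150°: [[cos 150°, -sin 150°], [sin 150°, cos 150°]] ≈ [[-0.866025, -0.500000], [0.500000, -0.866025]]
[[-0.866025, -0.500000], [0.500000, -0.866025]] × [0, -9]ᵀ ≈ [4.5000, 7.7942]ᵀ
Result: (4.5000, 7.7942)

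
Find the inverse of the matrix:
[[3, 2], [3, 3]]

For [[a,b],[c,d]], inverse = (1/det)·[[d,-b],[-c,a]]
det = (3)(3) - (2)(3) = 9 - 6 = 3
Inverse = (1/3)·[[3, -2], [-3, 3]]
= [[1, -2/3], [-1, 1]]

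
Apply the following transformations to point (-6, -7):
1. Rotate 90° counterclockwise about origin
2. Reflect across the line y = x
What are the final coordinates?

Step 1: Rotate 90° → (7, -6)
Step 2: Reflect across line y = x → (-6, 7)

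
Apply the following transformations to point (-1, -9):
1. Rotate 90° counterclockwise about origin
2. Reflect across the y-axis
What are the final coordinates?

Step 1: Rotate 90° → (9, -1)
Step 2: Reflect across y-axis → (-9, -1)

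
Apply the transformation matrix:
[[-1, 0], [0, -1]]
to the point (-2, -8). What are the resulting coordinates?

Matrix multiplication:
[[-1, 0], [0, -1]] × [-2, -8]ᵀ
= [(-1)(-2) + (0)(-8), (0)(-2) + (-1)(-8)]ᵀ
= [2, 8]ᵀ
Result: (2, 8)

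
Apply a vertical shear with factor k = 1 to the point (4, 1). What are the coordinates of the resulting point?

Shear matrix for vertical shear with factor k = 1:
[[1, 0], [1, 1]]
Result: (4, 1) → (4, 5)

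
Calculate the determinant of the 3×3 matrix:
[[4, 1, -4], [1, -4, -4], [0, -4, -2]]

Expansion along first row:
det = 4·det([[-4,-4],[-4,-2]]) - 1·det([[1,-4],[0,-2]]) + -4·det([[1,-4],[0,-4]])
    = 4·(-4·-2 - -4·-4) - 1·(1·-2 - -4·0) + -4·(1·-4 - -4·0)
    = 4·-8 - 1·-2 + -4·-4
    = -32 + 2 + 16 = -14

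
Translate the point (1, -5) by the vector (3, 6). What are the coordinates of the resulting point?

Translation by (3, 6) (homogeneous matrix [[1, 0, 3], [0, 1, 6], [0, 0, 1]]):
x' = 1 + 3 = 4
y' = -5 + 6 = 1
Result: (4, 1)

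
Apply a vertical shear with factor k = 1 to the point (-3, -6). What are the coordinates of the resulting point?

Shear matrix for vertical shear with factor k = 1:
[[1, 0], [1, 1]]
Result: (-3, -6) → (-3, -9)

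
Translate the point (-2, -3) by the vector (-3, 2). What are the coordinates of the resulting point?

Translation by (-3, 2) (homogeneous matrix [[1, 0, -3], [0, 1, 2], [0, 0, 1]]):
x' = -2 + -3 = -5
y' = -3 + 2 = -1
Result: (-5, -1)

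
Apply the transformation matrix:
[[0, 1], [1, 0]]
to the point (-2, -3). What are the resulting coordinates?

Matrix multiplication:
[[0, 1], [1, 0]] × [-2, -3]ᵀ
= [(0)(-2) + (1)(-3), (1)(-2) + (0)(-3)]ᵀ
= [-3, -2]ᵀ
Result: (-3, -2)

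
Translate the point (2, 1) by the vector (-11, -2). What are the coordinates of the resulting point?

Translation by (-11, -2) (homogeneous matrix [[1, 0, -11], [0, 1, -2], [0, 0, 1]]):
x' = 2 + -11 = -9
y' = 1 + -2 = -1
Result: (-9, -1)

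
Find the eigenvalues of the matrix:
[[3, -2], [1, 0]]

Characteristic equation: det(A - λI) = 0
λ² - (trace)λ + (det) = 0
trace = 3 + 0 = 3, det = (3)(0) - (-2)(1) = 2
λ² - (3)λ + (2) = 0
λ = (3 ± √((3)² - 4·(2))) / 2 = (3 ± √1) / 2
Solving: λ = 1, 2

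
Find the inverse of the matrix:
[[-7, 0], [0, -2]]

For [[a,b],[c,d]], inverse = (1/det)·[[d,-b],[-c,a]]
det = (-7)(-2) - (0)(0) = 14 - 0 = 14
Inverse = (1/14)·[[-2, 0], [0, -7]]
= [[-1/7, 0], [0, -1/2]]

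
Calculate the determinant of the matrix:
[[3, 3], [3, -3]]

For a 2×2 matrix [[a, b], [c, d]], det = ad - bc
det = (3)(-3) - (3)(3) = -9 - 9 = -18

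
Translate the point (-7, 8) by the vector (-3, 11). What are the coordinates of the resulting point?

Translation by (-3, 11) (homogeneous matrix [[1, 0, -3], [0, 1, 11], [0, 0, 1]]):
x' = -7 + -3 = -10
y' = 8 + 11 = 19
Result: (-10, 19)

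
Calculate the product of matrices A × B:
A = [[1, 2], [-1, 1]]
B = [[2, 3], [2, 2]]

Matrix multiplication:
C[0][0] = 1×2 + 2×2 = 6
C[0][1] = 1×3 + 2×2 = 7
C[1][0] = -1×2 + 1×2 = 0
C[1][1] = -1×3 + 1×2 = -1
Result: [[6, 7], [0, -1]]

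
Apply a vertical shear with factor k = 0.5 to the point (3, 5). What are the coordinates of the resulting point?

Shear matrix for vertical shear with factor k = 0.5:
[[1, 0], [0.50, 1]]
Result: (3, 5) → (3, 6.5)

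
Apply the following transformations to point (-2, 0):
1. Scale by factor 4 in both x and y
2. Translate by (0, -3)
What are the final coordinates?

Step 1: Scale (-2, 0) by 4 → (-8, 0)
Step 2: Translate by (0, -3) → (-8, -3)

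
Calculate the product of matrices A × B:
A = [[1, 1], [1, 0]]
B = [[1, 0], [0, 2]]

Matrix multiplication:
C[0][0] = 1×1 + 1×0 = 1
C[0][1] = 1×0 + 1×2 = 2
C[1][0] = 1×1 + 0×0 = 1
C[1][1] = 1×0 + 0×2 = 0
Result: [[1, 2], [1, 0]]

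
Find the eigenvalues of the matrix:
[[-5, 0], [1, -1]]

Characteristic equation: det(A - λI) = 0
λ² - (trace)λ + (det) = 0
trace = -5 + -1 = -6, det = (-5)(-1) - (0)(1) = 5
λ² - (-6)λ + (5) = 0
λ = (-6 ± √((-6)² - 4·(5))) / 2 = (-6 ± √16) / 2
Solving: λ = -5, -1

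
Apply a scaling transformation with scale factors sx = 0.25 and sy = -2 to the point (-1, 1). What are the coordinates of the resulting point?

Scaling matrix:
[[0.25, 0], [0, -2]]
Result: (-1 × 0.25, 1 × -2) = (-0.25, -2)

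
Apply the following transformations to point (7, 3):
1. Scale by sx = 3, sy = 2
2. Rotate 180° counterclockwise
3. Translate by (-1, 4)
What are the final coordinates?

Step 1: Scale → (21, 6)
Step 2: Rotate 180° → (-21, -6)
Step 3: Translate → (-22, -2)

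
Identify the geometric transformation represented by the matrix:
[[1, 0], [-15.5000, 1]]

This matrix represents: vertical shear with factor -15.5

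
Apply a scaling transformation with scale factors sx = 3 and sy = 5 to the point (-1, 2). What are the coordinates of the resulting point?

Scaling matrix:
[[3, 0], [0, 5]]
Result: (-1 × 3, 2 × 5) = (-3, 10)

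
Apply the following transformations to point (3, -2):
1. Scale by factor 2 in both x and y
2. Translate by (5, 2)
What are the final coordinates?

Step 1: Scale (3, -2) by 2 → (6, -4)
Step 2: Translate by (5, 2) → (11, -2)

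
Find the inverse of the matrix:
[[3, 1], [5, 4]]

For [[a,b],[c,d]], inverse = (1/det)·[[d,-b],[-c,a]]
det = (3)(4) - (1)(5) = 12 - 5 = 7
Inverse = (1/7)·[[4, -1], [-5, 3]]
= [[4/7, -1/7], [-5/7, 3/7]]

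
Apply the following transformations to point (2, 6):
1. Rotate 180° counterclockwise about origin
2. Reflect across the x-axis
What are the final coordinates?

Step 1: Rotate 180° → (-2, -6)
Step 2: Reflect across x-axis → (-2, 6)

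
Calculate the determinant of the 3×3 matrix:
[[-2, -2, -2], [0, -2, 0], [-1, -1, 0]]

Expansion along first row:
det = -2·det([[-2,0],[-1,0]]) - -2·det([[0,0],[-1,0]]) + -2·det([[0,-2],[-1,-1]])
    = -2·(-2·0 - 0·-1) - -2·(0·0 - 0·-1) + -2·(0·-1 - -2·-1)
    = -2·0 - -2·0 + -2·-2
    = 0 + 0 + 4 = 4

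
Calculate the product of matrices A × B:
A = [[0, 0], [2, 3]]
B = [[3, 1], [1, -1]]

Matrix multiplication:
C[0][0] = 0×3 + 0×1 = 0
C[0][1] = 0×1 + 0×-1 = 0
C[1][0] = 2×3 + 3×1 = 9
C[1][1] = 2×1 + 3×-1 = -1
Result: [[0, 0], [9, -1]]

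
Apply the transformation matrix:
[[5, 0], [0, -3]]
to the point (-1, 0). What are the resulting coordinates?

Matrix multiplication:
[[5, 0], [0, -3]] × [-1, 0]ᵀ
= [(5)(-1) + (0)(0), (0)(-1) + (-3)(0)]ᵀ
= [-5, 0]ᵀ
Result: (-5, 0)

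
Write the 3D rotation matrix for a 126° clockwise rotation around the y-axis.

Rotation matrix for clockwise 126° around y-axis:
A clockwise rotation by 126° is a counterclockwise rotation by -126°.
cos(-126°) = -0.5878, sin(-126°) = -0.8090
Result: [[-0.5878, 0, -0.8090], [0, 1, 0], [0.8090, 0, -0.5878]]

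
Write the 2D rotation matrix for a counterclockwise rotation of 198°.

Rotation matrix formula: [[cos θ, -sin θ], [sin θ, cos θ]]
For θ = 198°:
cos(198°) = -0.9511
sin(198°) = -0.3090
Result: [[-0.9511, 0.3090], [-0.3090, -0.9511]]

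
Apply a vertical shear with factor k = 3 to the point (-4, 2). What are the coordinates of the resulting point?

Shear matrix for vertical shear with factor k = 3:
[[1, 0], [3, 1]]
Result: (-4, 2) → (-4, -10)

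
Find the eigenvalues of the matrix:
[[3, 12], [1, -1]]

Characteristic equation: det(A - λI) = 0
λ² - (trace)λ + (det) = 0
trace = 3 + -1 = 2, det = (3)(-1) - (12)(1) = -15
λ² - (2)λ + (-15) = 0
λ = (2 ± √((2)² - 4·(-15))) / 2 = (2 ± √64) / 2
Solving: λ = -3, 5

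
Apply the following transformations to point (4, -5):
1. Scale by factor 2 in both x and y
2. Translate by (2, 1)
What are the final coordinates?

Step 1: Scale (4, -5) by 2 → (8, -10)
Step 2: Translate by (2, 1) → (10, -9)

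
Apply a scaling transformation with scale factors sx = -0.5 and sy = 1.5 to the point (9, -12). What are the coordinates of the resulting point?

Scaling matrix:
[[-0.50, 0], [0, 1.50]]
Result: (9 × -0.5, -12 × 1.5) = (-4.5, -18)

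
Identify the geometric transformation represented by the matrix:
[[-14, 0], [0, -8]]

This matrix represents: non-uniform scaling by sx = -14, sy = -8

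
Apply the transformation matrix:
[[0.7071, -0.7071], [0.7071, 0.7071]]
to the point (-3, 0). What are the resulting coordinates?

Matrix multiplication:
[[0.7071, -0.7071], [0.7071, 0.7071]] × [-3, 0]ᵀ
= [(0.7071)(-3) + (-0.7071)(0), (0.7071)(-3) + (0.7071)(0)]ᵀ
= [-2.1213, -2.1213]ᵀ
Result: (-2.1213, -2.1213)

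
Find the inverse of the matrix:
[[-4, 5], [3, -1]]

For [[a,b],[c,d]], inverse = (1/det)·[[d,-b],[-c,a]]
det = (-4)(-1) - (5)(3) = 4 - 15 = -11
Inverse = (1/-11)·[[-1, -5], [-3, -4]]
= [[1/11, 5/11], [3/11, 4/11]]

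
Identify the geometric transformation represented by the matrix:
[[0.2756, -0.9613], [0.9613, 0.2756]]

This matrix represents: rotation by 74° counterclockwise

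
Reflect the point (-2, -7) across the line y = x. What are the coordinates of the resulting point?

Reflection across line y = x: (-2, -7) → (-7, -2)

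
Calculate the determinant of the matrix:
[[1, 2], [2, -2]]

For a 2×2 matrix [[a, b], [c, d]], det = ad - bc
det = (1)(-2) - (2)(2) = -2 - 4 = -6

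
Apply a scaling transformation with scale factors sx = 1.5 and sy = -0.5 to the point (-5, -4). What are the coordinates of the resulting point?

Scaling matrix:
[[1.50, 0], [0, -0.50]]
Result: (-5 × 1.5, -4 × -0.5) = (-7.5, 2)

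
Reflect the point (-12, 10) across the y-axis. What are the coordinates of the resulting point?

Reflection across y-axis: (-12, 10) → (12, 10)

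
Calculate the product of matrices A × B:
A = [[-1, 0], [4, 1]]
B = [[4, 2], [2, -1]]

Matrix multiplication:
C[0][0] = -1×4 + 0×2 = -4
C[0][1] = -1×2 + 0×-1 = -2
C[1][0] = 4×4 + 1×2 = 18
C[1][1] = 4×2 + 1×-1 = 7
Result: [[-4, -2], [18, 7]]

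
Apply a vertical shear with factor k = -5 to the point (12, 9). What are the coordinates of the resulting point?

Shear matrix for vertical shear with factor k = -5:
[[1, 0], [-5, 1]]
Result: (12, 9) → (12, -51)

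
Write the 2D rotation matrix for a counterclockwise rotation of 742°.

Rotation matrix formula: [[cos θ, -sin θ], [sin θ, cos θ]]
For θ = 742°:
cos(742°) = 0.9272
sin(742°) = 0.3746
Result: [[0.9272, -0.3746], [0.3746, 0.9272]]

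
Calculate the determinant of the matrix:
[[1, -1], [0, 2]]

For a 2×2 matrix [[a, b], [c, d]], det = ad - bc
det = (1)(2) - (-1)(0) = 2 - 0 = 2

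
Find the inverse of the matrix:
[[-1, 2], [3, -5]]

For [[a,b],[c,d]], inverse = (1/det)·[[d,-b],[-c,a]]
det = (-1)(-5) - (2)(3) = 5 - 6 = -1
Inverse = (1/-1)·[[-5, -2], [-3, -1]]
= [[5, 2], [3, 1]]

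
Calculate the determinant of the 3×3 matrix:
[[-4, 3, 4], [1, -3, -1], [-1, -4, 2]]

Expansion along first row:
det = -4·det([[-3,-1],[-4,2]]) - 3·det([[1,-1],[-1,2]]) + 4·det([[1,-3],[-1,-4]])
    = -4·(-3·2 - -1·-4) - 3·(1·2 - -1·-1) + 4·(1·-4 - -3·-1)
    = -4·-10 - 3·1 + 4·-7
    = 40 + -3 + -28 = 9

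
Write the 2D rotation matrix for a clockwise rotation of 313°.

Rotation matrix formula: [[cos θ, -sin θ], [sin θ, cos θ]]
A clockwise rotation by 313° is equivalent to a counterclockwise rotation by -313°.
For θ = -313°:
cos(-313°) = 0.6820
sin(-313°) = 0.7314
Result: [[0.6820, -0.7314], [0.7314, 0.6820]]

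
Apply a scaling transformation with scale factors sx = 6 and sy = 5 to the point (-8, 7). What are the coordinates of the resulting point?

Scaling matrix:
[[6, 0], [0, 5]]
Result: (-8 × 6, 7 × 5) = (-48, 35)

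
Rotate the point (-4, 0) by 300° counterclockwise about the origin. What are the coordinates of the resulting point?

Rotation matrix for 300°: [[cos 300°, -sin 300°], [sin 300°, cos 300°]] ≈ [[0.500000, 0.866025], [-0.866025, 0.500000]]
[[0.500000, 0.866025], [-0.866025, 0.500000]] × [-4, 0]ᵀ ≈ [-2, 3.4641]ᵀ
Result: (-2, 3.4641)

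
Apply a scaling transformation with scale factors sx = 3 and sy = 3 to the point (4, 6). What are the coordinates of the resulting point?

Scaling matrix:
[[3, 0], [0, 3]]
Result: (4 × 3, 6 × 3) = (12, 18)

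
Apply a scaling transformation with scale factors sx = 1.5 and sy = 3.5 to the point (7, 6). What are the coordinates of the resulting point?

Scaling matrix:
[[1.50, 0], [0, 3.50]]
Result: (7 × 1.5, 6 × 3.5) = (10.5, 21)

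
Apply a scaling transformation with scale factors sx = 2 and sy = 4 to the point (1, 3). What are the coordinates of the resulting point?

Scaling matrix:
[[2, 0], [0, 4]]
Result: (1 × 2, 3 × 4) = (2, 12)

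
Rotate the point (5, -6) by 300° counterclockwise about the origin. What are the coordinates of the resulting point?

Rotation matrix for 300°: [[cos 300°, -sin 300°], [sin 300°, cos 300°]] ≈ [[0.500000, 0.866025], [-0.866025, 0.500000]]
[[0.500000, 0.866025], [-0.866025, 0.500000]] × [5, -6]ᵀ ≈ [-2.6962, -7.3301]ᵀ
Result: (-2.6962, -7.3301)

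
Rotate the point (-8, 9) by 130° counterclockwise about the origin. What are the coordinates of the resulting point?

Rotation matrix for 130°: [[cos 130°, -sin 130°], [sin 130°, cos 130°]] ≈ [[-0.642788, -0.766044], [0.766044, -0.642788]]
[[-0.642788, -0.766044], [0.766044, -0.642788]] × [-8, 9]ᵀ ≈ [-1.7521, -11.9134]ᵀ
Result: (-1.7521, -11.9134)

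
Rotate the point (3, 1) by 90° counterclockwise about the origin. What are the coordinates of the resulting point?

Rotation matrix for 90°: [[cos 90°, -sin 90°], [sin 90°, cos 90°]] = [[0, -1], [1, 0]]
[[0, -1], [1, 0]] × [3, 1]ᵀ = [-1, 3]ᵀ
Result: (-1, 3)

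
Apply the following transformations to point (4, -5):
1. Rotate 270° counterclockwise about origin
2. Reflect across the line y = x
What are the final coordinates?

Step 1: Rotate 270° → (-5, -4)
Step 2: Reflect across line y = x → (-4, -5)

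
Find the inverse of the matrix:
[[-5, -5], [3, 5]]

For [[a,b],[c,d]], inverse = (1/det)·[[d,-b],[-c,a]]
det = (-5)(5) - (-5)(3) = -25 - -15 = -10
Inverse = (1/-10)·[[5, 5], [-3, -5]]
= [[-1/2, -1/2], [3/10, 1/2]]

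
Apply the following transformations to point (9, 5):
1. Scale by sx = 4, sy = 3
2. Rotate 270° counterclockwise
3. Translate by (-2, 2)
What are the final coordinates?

Step 1: Scale → (36, 15)
Step 2: Rotate 270° → (15, -36)
Step 3: Translate → (13, -34)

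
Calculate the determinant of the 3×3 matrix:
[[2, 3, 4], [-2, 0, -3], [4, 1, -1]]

Expansion along first row:
det = 2·det([[0,-3],[1,-1]]) - 3·det([[-2,-3],[4,-1]]) + 4·det([[-2,0],[4,1]])
    = 2·(0·-1 - -3·1) - 3·(-2·-1 - -3·4) + 4·(-2·1 - 0·4)
    = 2·3 - 3·14 + 4·-2
    = 6 + -42 + -8 = -44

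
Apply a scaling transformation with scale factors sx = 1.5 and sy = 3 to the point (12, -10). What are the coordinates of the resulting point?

Scaling matrix:
[[1.50, 0], [0, 3]]
Result: (12 × 1.5, -10 × 3) = (18, -30)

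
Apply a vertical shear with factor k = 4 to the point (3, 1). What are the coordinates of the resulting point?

Shear matrix for vertical shear with factor k = 4:
[[1, 0], [4, 1]]
Result: (3, 1) → (3, 13)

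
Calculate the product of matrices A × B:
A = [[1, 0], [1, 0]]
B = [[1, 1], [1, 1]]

Matrix multiplication:
C[0][0] = 1×1 + 0×1 = 1
C[0][1] = 1×1 + 0×1 = 1
C[1][0] = 1×1 + 0×1 = 1
C[1][1] = 1×1 + 0×1 = 1
Result: [[1, 1], [1, 1]]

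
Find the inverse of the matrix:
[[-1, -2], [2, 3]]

For [[a,b],[c,d]], inverse = (1/det)·[[d,-b],[-c,a]]
det = (-1)(3) - (-2)(2) = -3 - -4 = 1
Inverse = [[3, 2], [-2, -1]]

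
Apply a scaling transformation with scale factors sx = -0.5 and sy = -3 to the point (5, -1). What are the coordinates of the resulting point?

Scaling matrix:
[[-0.50, 0], [0, -3]]
Result: (5 × -0.5, -1 × -3) = (-2.5, 3)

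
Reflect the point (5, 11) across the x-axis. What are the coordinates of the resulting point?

Reflection across x-axis: (5, 11) → (5, -11)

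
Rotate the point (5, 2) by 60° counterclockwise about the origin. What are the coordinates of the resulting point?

Rotation matrix for 60°: [[cos 60°, -sin 60°], [sin 60°, cos 60°]] ≈ [[0.500000, -0.866025], [0.866025, 0.500000]]
[[0.500000, -0.866025], [0.866025, 0.500000]] × [5, 2]ᵀ ≈ [0.7679, 5.3301]ᵀ
Result: (0.7679, 5.3301)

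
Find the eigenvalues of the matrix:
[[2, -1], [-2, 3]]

Characteristic equation: det(A - λI) = 0
λ² - (trace)λ + (det) = 0
trace = 2 + 3 = 5, det = (2)(3) - (-1)(-2) = 4
λ² - (5)λ + (4) = 0
λ = (5 ± √((5)² - 4·(4))) / 2 = (5 ± √9) / 2
Solving: λ = 1, 4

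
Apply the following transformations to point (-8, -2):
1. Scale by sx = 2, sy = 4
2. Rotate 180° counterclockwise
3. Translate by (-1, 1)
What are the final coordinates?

Step 1: Scale → (-16, -8)
Step 2: Rotate 180° → (16, 8)
Step 3: Translate → (15, 9)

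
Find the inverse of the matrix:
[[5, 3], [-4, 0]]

For [[a,b],[c,d]], inverse = (1/det)·[[d,-b],[-c,a]]
det = (5)(0) - (3)(-4) = 0 - -12 = 12
Inverse = (1/12)·[[0, -3], [4, 5]]
= [[0, -1/4], [1/3, 5/12]]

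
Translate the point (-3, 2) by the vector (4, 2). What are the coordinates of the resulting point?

Translation by (4, 2) (homogeneous matrix [[1, 0, 4], [0, 1, 2], [0, 0, 1]]):
x' = -3 + 4 = 1
y' = 2 + 2 = 4
Result: (1, 4)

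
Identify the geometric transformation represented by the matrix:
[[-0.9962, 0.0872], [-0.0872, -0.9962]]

This matrix represents: rotation by 185° counterclockwise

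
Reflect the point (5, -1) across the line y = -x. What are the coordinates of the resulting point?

Reflection across line y = -x: (5, -1) → (1, -5)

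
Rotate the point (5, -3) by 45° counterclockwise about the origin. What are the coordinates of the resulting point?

Rotation matrix for 45°: [[cos 45°, -sin 45°], [sin 45°, cos 45°]] ≈ [[0.707107, -0.707107], [0.707107, 0.707107]]
[[0.707107, -0.707107], [0.707107, 0.707107]] × [5, -3]ᵀ ≈ [5.6569, 1.4142]ᵀ
Result: (5.6569, 1.4142)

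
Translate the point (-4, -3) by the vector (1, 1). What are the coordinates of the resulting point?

Translation by (1, 1) (homogeneous matrix [[1, 0, 1], [0, 1, 1], [0, 0, 1]]):
x' = -4 + 1 = -3
y' = -3 + 1 = -2
Result: (-3, -2)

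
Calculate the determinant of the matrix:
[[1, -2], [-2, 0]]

For a 2×2 matrix [[a, b], [c, d]], det = ad - bc
det = (1)(0) - (-2)(-2) = 0 - 4 = -4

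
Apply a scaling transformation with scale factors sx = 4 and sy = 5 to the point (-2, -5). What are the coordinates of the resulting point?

Scaling matrix:
[[4, 0], [0, 5]]
Result: (-2 × 4, -5 × 5) = (-8, -25)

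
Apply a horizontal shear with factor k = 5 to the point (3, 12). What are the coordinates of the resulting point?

Shear matrix for horizontal shear with factor k = 5:
[[1, 5], [0, 1]]
Result: (3, 12) → (63, 12)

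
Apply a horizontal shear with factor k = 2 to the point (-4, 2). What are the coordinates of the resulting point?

Shear matrix for horizontal shear with factor k = 2:
[[1, 2], [0, 1]]
Result: (-4, 2) → (0, 2)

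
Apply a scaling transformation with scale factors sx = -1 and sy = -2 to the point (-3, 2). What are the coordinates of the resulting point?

Scaling matrix:
[[-1, 0], [0, -2]]
Result: (-3 × -1, 2 × -2) = (3, -4)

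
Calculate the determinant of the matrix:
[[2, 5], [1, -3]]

For a 2×2 matrix [[a, b], [c, d]], det = ad - bc
det = (2)(-3) - (5)(1) = -6 - 5 = -11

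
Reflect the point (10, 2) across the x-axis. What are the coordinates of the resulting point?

Reflection across x-axis: (10, 2) → (10, -2)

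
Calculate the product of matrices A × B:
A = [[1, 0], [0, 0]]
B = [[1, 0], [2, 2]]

Matrix multiplication:
C[0][0] = 1×1 + 0×2 = 1
C[0][1] = 1×0 + 0×2 = 0
C[1][0] = 0×1 + 0×2 = 0
C[1][1] = 0×0 + 0×2 = 0
Result: [[1, 0], [0, 0]]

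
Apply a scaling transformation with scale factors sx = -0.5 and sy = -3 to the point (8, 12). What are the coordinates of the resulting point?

Scaling matrix:
[[-0.50, 0], [0, -3]]
Result: (8 × -0.5, 12 × -3) = (-4, -36)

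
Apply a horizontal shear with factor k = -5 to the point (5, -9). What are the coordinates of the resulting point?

Shear matrix for horizontal shear with factor k = -5:
[[1, -5], [0, 1]]
Result: (5, -9) → (50, -9)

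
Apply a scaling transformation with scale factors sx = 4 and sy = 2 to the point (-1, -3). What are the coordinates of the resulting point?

Scaling matrix:
[[4, 0], [0, 2]]
Result: (-1 × 4, -3 × 2) = (-4, -6)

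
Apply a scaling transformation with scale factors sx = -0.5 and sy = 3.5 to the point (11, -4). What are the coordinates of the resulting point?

Scaling matrix:
[[-0.50, 0], [0, 3.50]]
Result: (11 × -0.5, -4 × 3.5) = (-5.5, -14)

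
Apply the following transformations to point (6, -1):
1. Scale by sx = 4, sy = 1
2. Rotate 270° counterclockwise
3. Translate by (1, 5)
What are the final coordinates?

Step 1: Scale → (24, -1)
Step 2: Rotate 270° → (-1, -24)
Step 3: Translate → (0, -19)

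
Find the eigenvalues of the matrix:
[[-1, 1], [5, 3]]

Characteristic equation: det(A - λI) = 0
λ² - (trace)λ + (det) = 0
trace = -1 + 3 = 2, det = (-1)(3) - (1)(5) = -8
λ² - (2)λ + (-8) = 0
λ = (2 ± √((2)² - 4·(-8))) / 2 = (2 ± √36) / 2
Solving: λ = -2, 4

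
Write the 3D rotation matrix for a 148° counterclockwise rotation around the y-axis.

Rotation matrix for counterclockwise 148° around y-axis:
cos(148°) = -0.8480, sin(148°) = 0.5299
Result: [[-0.8480, 0, 0.5299], [0, 1, 0], [-0.5299, 0, -0.8480]]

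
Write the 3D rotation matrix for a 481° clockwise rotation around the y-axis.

Rotation matrix for clockwise 481° around y-axis:
A clockwise rotation by 481° is a counterclockwise rotation by -481°.
cos(-481°) = -0.5150, sin(-481°) = -0.8572
Result: [[-0.5150, 0, -0.8572], [0, 1, 0], [0.8572, 0, -0.5150]]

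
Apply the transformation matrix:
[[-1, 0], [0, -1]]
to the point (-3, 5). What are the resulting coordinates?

Matrix multiplication:
[[-1, 0], [0, -1]] × [-3, 5]ᵀ
= [(-1)(-3) + (0)(5), (0)(-3) + (-1)(5)]ᵀ
= [3, -5]ᵀ
Result: (3, -5)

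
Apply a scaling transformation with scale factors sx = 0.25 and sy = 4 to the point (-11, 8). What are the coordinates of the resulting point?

Scaling matrix:
[[0.25, 0], [0, 4]]
Result: (-11 × 0.25, 8 × 4) = (-2.75, 32)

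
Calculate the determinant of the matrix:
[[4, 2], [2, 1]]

For a 2×2 matrix [[a, b], [c, d]], det = ad - bc
det = (4)(1) - (2)(2) = 4 - 4 = 0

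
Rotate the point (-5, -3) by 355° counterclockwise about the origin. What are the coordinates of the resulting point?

Rotation matrix for 355°: [[cos 355°, -sin 355°], [sin 355°, cos 355°]] ≈ [[0.996195, 0.087156], [-0.087156, 0.996195]]
[[0.996195, 0.087156], [-0.087156, 0.996195]] × [-5, -3]ᵀ ≈ [-5.2424, -2.5528]ᵀ
Result: (-5.2424, -2.5528)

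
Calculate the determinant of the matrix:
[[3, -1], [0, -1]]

For a 2×2 matrix [[a, b], [c, d]], det = ad - bc
det = (3)(-1) - (-1)(0) = -3 - 0 = -3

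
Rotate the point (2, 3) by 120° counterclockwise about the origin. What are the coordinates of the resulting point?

Rotation matrix for 120°: [[cos 120°, -sin 120°], [sin 120°, cos 120°]] ≈ [[-0.500000, -0.866025], [0.866025, -0.500000]]
[[-0.500000, -0.866025], [0.866025, -0.500000]] × [2, 3]ᵀ ≈ [-3.5981, 0.2321]ᵀ
Result: (-3.5981, 0.2321)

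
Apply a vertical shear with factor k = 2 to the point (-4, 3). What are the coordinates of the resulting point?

Shear matrix for vertical shear with factor k = 2:
[[1, 0], [2, 1]]
Result: (-4, 3) → (-4, -5)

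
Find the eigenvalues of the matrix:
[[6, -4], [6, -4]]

Characteristic equation: det(A - λI) = 0
λ² - (trace)λ + (det) = 0
trace = 6 + -4 = 2, det = (6)(-4) - (-4)(6) = 0
λ² - (2)λ + (0) = 0
λ = (2 ± √((2)² - 4·(0))) / 2 = (2 ± √4) / 2
Solving: λ = 0, 2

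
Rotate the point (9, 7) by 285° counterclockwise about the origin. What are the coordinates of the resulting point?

Rotation matrix for 285°: [[cos 285°, -sin 285°], [sin 285°, cos 285°]] ≈ [[0.258819, 0.965926], [-0.965926, 0.258819]]
[[0.258819, 0.965926], [-0.965926, 0.258819]] × [9, 7]ᵀ ≈ [9.0909, -6.8816]ᵀ
Result: (9.0909, -6.8816)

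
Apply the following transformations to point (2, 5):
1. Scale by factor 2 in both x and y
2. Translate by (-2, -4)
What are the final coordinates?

Step 1: Scale (2, 5) by 2 → (4, 10)
Step 2: Translate by (-2, -4) → (2, 6)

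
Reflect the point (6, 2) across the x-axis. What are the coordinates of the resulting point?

Reflection across x-axis: (6, 2) → (6, -2)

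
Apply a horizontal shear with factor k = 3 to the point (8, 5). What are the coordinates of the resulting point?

Shear matrix for horizontal shear with factor k = 3:
[[1, 3], [0, 1]]
Result: (8, 5) → (23, 5)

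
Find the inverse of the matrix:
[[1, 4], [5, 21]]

For [[a,b],[c,d]], inverse = (1/det)·[[d,-b],[-c,a]]
det = (1)(21) - (4)(5) = 21 - 20 = 1
Inverse = [[21, -4], [-5, 1]]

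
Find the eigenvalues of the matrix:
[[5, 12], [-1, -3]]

Characteristic equation: det(A - λI) = 0
λ² - (trace)λ + (det) = 0
trace = 5 + -3 = 2, det = (5)(-3) - (12)(-1) = -3
λ² - (2)λ + (-3) = 0
λ = (2 ± √((2)² - 4·(-3))) / 2 = (2 ± √16) / 2
Solving: λ = -1, 3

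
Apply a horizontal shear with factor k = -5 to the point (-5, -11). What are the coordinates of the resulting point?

Shear matrix for horizontal shear with factor k = -5:
[[1, -5], [0, 1]]
Result: (-5, -11) → (50, -11)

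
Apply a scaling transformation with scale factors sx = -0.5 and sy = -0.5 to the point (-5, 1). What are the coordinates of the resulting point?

Scaling matrix:
[[-0.50, 0], [0, -0.50]]
Result: (-5 × -0.5, 1 × -0.5) = (2.5, -0.5)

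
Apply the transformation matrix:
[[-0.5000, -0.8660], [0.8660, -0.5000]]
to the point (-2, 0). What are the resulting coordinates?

Matrix multiplication:
[[-0.5000, -0.8660], [0.8660, -0.5000]] × [-2, 0]ᵀ
= [(-0.5000)(-2) + (-0.8660)(0), (0.8660)(-2) + (-0.5000)(0)]ᵀ
= [1, -1.7320]ᵀ
Result: (1, -1.7320)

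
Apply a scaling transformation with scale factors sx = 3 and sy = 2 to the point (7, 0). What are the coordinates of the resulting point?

Scaling matrix:
[[3, 0], [0, 2]]
Result: (7 × 3, 0 × 2) = (21, 0)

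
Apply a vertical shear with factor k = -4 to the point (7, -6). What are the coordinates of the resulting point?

Shear matrix for vertical shear with factor k = -4:
[[1, 0], [-4, 1]]
Result: (7, -6) → (7, -34)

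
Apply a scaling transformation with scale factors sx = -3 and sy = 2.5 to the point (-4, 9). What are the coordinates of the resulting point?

Scaling matrix:
[[-3, 0], [0, 2.50]]
Result: (-4 × -3, 9 × 2.5) = (12, 22.5)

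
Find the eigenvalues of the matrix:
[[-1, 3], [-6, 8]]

Characteristic equation: det(A - λI) = 0
λ² - (trace)λ + (det) = 0
trace = -1 + 8 = 7, det = (-1)(8) - (3)(-6) = 10
λ² - (7)λ + (10) = 0
λ = (7 ± √((7)² - 4·(10))) / 2 = (7 ± √9) / 2
Solving: λ = 2, 5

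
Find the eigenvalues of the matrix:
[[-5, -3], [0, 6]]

Characteristic equation: det(A - λI) = 0
λ² - (trace)λ + (det) = 0
trace = -5 + 6 = 1, det = (-5)(6) - (-3)(0) = -30
λ² - (1)λ + (-30) = 0
λ = (1 ± √((1)² - 4·(-30))) / 2 = (1 ± √121) / 2
Solving: λ = -5, 6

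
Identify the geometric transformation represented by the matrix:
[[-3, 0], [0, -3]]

This matrix represents: uniform scaling by factor -3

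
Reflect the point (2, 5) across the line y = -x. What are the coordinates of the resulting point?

Reflection across line y = -x: (2, 5) → (-5, -2)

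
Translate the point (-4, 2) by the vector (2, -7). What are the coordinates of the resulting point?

Translation by (2, -7) (homogeneous matrix [[1, 0, 2], [0, 1, -7], [0, 0, 1]]):
x' = -4 + 2 = -2
y' = 2 + -7 = -5
Result: (-2, -5)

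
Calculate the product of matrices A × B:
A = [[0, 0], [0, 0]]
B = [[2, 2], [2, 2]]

Matrix multiplication:
C[0][0] = 0×2 + 0×2 = 0
C[0][1] = 0×2 + 0×2 = 0
C[1][0] = 0×2 + 0×2 = 0
C[1][1] = 0×2 + 0×2 = 0
Result: [[0, 0], [0, 0]]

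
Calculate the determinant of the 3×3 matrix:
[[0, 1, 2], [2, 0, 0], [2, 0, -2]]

Expansion along first row:
det = 0·det([[0,0],[0,-2]]) - 1·det([[2,0],[2,-2]]) + 2·det([[2,0],[2,0]])
    = 0·(0·-2 - 0·0) - 1·(2·-2 - 0·2) + 2·(2·0 - 0·2)
    = 0·0 - 1·-4 + 2·0
    = 0 + 4 + 0 = 4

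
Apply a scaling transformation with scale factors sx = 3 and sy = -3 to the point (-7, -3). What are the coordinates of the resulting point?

Scaling matrix:
[[3, 0], [0, -3]]
Result: (-7 × 3, -3 × -3) = (-21, 9)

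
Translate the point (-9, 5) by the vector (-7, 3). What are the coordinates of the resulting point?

Translation by (-7, 3) (homogeneous matrix [[1, 0, -7], [0, 1, 3], [0, 0, 1]]):
x' = -9 + -7 = -16
y' = 5 + 3 = 8
Result: (-16, 8)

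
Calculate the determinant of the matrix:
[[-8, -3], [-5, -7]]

For a 2×2 matrix [[a, b], [c, d]], det = ad - bc
det = (-8)(-7) - (-3)(-5) = 56 - 15 = 41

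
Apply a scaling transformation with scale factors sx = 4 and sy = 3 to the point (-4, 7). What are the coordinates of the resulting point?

Scaling matrix:
[[4, 0], [0, 3]]
Result: (-4 × 4, 7 × 3) = (-16, 21)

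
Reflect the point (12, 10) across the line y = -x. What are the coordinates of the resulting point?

Reflection across line y = -x: (12, 10) → (-10, -12)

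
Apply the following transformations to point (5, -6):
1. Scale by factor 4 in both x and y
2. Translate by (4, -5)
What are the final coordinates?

Step 1: Scale (5, -6) by 4 → (20, -24)
Step 2: Translate by (4, -5) → (24, -29)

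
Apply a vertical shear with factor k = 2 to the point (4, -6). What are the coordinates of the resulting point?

Shear matrix for vertical shear with factor k = 2:
[[1, 0], [2, 1]]
Result: (4, -6) → (4, 2)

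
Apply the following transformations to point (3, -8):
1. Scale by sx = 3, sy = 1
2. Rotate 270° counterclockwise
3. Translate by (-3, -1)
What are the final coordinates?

Step 1: Scale → (9, -8)
Step 2: Rotate 270° → (-8, -9)
Step 3: Translate → (-11, -10)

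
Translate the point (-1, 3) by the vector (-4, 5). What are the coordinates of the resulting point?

Translation by (-4, 5) (homogeneous matrix [[1, 0, -4], [0, 1, 5], [0, 0, 1]]):
x' = -1 + -4 = -5
y' = 3 + 5 = 8
Result: (-5, 8)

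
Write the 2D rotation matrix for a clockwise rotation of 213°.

Rotation matrix formula: [[cos θ, -sin θ], [sin θ, cos θ]]
A clockwise rotation by 213° is equivalent to a counterclockwise rotation by -213°.
For θ = -213°:
cos(-213°) = -0.8387
sin(-213°) = 0.5446
Result: [[-0.8387, -0.5446], [0.5446, -0.8387]]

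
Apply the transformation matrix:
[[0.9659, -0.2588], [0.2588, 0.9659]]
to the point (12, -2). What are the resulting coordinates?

Matrix multiplication:
[[0.9659, -0.2588], [0.2588, 0.9659]] × [12, -2]ᵀ
= [(0.9659)(12) + (-0.2588)(-2), (0.2588)(12) + (0.9659)(-2)]ᵀ
= [12.1084, 1.1738]ᵀ
Result: (12.1084, 1.1738)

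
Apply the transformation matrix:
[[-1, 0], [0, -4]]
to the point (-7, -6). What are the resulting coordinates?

Matrix multiplication:
[[-1, 0], [0, -4]] × [-7, -6]ᵀ
= [(-1)(-7) + (0)(-6), (0)(-7) + (-4)(-6)]ᵀ
= [7, 24]ᵀ
Result: (7, 24)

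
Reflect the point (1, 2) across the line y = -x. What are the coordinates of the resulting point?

Reflection across line y = -x: (1, 2) → (-2, -1)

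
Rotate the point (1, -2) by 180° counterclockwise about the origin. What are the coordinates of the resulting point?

Rotation matrix for 180°: [[cos 180°, -sin 180°], [sin 180°, cos 180°]] = [[-1, 0], [0, -1]]
[[-1, 0], [0, -1]] × [1, -2]ᵀ = [-1, 2]ᵀ
Result: (-1, 2)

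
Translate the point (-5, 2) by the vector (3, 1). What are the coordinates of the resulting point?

Translation by (3, 1) (homogeneous matrix [[1, 0, 3], [0, 1, 1], [0, 0, 1]]):
x' = -5 + 3 = -2
y' = 2 + 1 = 3
Result: (-2, 3)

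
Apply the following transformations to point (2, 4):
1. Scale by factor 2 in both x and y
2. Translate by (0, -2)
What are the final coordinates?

Step 1: Scale (2, 4) by 2 → (4, 8)
Step 2: Translate by (0, -2) → (4, 6)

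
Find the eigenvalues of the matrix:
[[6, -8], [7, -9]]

Characteristic equation: det(A - λI) = 0
λ² - (trace)λ + (det) = 0
trace = 6 + -9 = -3, det = (6)(-9) - (-8)(7) = 2
λ² - (-3)λ + (2) = 0
λ = (-3 ± √((-3)² - 4·(2))) / 2 = (-3 ± √1) / 2
Solving: λ = -2, -1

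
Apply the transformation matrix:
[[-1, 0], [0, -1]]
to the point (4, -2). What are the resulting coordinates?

Matrix multiplication:
[[-1, 0], [0, -1]] × [4, -2]ᵀ
= [(-1)(4) + (0)(-2), (0)(4) + (-1)(-2)]ᵀ
= [-4, 2]ᵀ
Result: (-4, 2)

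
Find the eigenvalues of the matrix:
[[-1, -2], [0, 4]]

Characteristic equation: det(A - λI) = 0
λ² - (trace)λ + (det) = 0
trace = -1 + 4 = 3, det = (-1)(4) - (-2)(0) = -4
λ² - (3)λ + (-4) = 0
λ = (3 ± √((3)² - 4·(-4))) / 2 = (3 ± √25) / 2
Solving: λ = -1, 4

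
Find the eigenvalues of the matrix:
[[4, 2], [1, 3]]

Characteristic equation: det(A - λI) = 0
λ² - (trace)λ + (det) = 0
trace = 4 + 3 = 7, det = (4)(3) - (2)(1) = 10
λ² - (7)λ + (10) = 0
λ = (7 ± √((7)² - 4·(10))) / 2 = (7 ± √9) / 2
Solving: λ = 2, 5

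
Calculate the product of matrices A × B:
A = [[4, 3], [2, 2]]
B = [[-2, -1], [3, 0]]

Matrix multiplication:
C[0][0] = 4×-2 + 3×3 = 1
C[0][1] = 4×-1 + 3×0 = -4
C[1][0] = 2×-2 + 2×3 = 2
C[1][1] = 2×-1 + 2×0 = -2
Result: [[1, -4], [2, -2]]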